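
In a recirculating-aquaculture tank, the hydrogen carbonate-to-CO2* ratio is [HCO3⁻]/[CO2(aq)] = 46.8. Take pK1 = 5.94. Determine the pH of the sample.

From K1 = [H⁺][HCO3⁻]/[CO2(aq)]:  pH = pK1 + log₁₀([HCO3⁻]/[CO2(aq)])
log₁₀(46.8) = +1.670
pH = 5.94 + (+1.670) = 7.61

pH = 7.61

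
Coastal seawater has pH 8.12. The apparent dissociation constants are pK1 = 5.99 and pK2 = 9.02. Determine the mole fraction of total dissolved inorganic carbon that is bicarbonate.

α₁ = 1 / (1 + [H⁺]/K1 + K2/[H⁺]) = 1 / (1 + 10^-2.13 + 10^-0.90)
   = 1 / (1 + 0.0074131 + 0.12589) = 1/1.1333 = 0.8824

α₁ = 0.882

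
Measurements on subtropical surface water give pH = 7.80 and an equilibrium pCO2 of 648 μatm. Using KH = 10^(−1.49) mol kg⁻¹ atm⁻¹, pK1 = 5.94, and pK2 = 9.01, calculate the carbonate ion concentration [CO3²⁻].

[CO3²⁻] = 0.0937 mmol/kg

[CO2*] = KH · pCO2 = 10^(−1.49) × 648×10^-6 = 2.097×10^-5 mol/kg
α₀ = 1/(1 + K1/[H⁺] + K1K2/[H⁺]²) = 1/(1 + 10^+1.86 + 10^+0.65) = 0.01284
DIC = [CO2*]/α₀ = 2.097×10^-5 / 0.01284 = 1.634 mmol/kg
[CO3²⁻] = α₂·DIC; α₂ = 0.05733, so [CO3²⁻] = 0.05733 × 1.634 = 0.0937 mmol/kg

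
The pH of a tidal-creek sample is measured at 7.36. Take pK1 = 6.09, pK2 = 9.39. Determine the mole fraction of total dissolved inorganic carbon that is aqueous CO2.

α₀ = 0.0505

α₀ = 1 / (1 + K1/[H⁺] + K1K2/[H⁺]²) = 1 / (1 + 10^+1.27 + 10^-0.76)
   = 1 / (1 + 18.621 + 0.17378) = 1/19.795 = 0.05052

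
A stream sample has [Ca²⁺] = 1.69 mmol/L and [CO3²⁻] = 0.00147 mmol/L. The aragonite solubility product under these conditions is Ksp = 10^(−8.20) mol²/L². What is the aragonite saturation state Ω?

Ω = 0.394

Ksp = 10^(−8.20) = 6.310×10^-9
Ω = [Ca²⁺][CO3²⁻]/Ksp = (1.69×10^-3)(0.00147×10^-3) / 6.310×10^-9 = 0.394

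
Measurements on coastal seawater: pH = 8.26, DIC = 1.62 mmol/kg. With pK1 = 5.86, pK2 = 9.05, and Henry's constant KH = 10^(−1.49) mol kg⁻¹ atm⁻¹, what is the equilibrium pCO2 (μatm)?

pCO2 = 171 μatm

α₀ = 1 / (1 + K1/[H⁺] + K1K2/[H⁺]²) = 1 / (1 + 10^+2.40 + 10^+1.61)
   = 1 / (1 + 251.19 + 40.738) = 1/292.93 = 0.003414
[CO2*] = α₀ × DIC = 0.003414 × 1.62 = 0.005530 mmol/kg = 5.530 μmol/kg
pCO2 = [CO2*]/KH = 5.530×10^-6 / 3.236×10^-2 = 171 μatm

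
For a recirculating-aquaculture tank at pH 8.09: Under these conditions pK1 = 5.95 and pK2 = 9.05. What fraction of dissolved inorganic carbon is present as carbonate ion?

α₂ = 1 / (1 + [H⁺]/K2 + [H⁺]²/(K1K2)) = 1 / (1 + 10^+0.96 + 10^-1.18)
   = 1 / (1 + 9.1201 + 0.066069) = 1/10.186 = 0.09817

α₂ = 0.0982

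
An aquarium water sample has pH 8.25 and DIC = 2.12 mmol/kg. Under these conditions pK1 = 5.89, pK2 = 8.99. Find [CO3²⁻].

[CO3²⁻] = 0.325 mmol/kg

α₂ = 1 / (1 + [H⁺]/K2 + [H⁺]²/(K1K2)) = 1 / (1 + 10^+0.74 + 10^-1.62)
   = 1 / (1 + 5.4954 + 0.023988) = 1/6.5194 = 0.1534
[CO3²⁻] = α₂ × DIC = 0.1534 × 2.12 = 0.325 mmol/kg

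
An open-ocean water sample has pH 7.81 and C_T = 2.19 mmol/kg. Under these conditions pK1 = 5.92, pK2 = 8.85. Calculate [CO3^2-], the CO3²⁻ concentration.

α₂ = 1 / (1 + [H⁺]/K2 + [H⁺]²/(K1K2)) = 1 / (1 + 10^+1.04 + 10^-0.85)
   = 1 / (1 + 10.965 + 0.14125) = 1/12.106 = 0.08260
[CO3²⁻] = α₂ × DIC = 0.08260 × 2.19 = 0.181 mmol/kg

[CO3²⁻] = 0.181 mmol/kg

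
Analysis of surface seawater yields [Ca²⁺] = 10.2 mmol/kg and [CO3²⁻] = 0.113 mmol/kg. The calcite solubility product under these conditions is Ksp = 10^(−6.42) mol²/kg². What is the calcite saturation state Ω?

Ksp = 10^(−6.42) = 3.802×10^-7
Ω = [Ca²⁺][CO3²⁻]/Ksp = (10.2×10^-3)(0.113×10^-3) / 3.802×10^-7 = 3.03

Ω = 3.03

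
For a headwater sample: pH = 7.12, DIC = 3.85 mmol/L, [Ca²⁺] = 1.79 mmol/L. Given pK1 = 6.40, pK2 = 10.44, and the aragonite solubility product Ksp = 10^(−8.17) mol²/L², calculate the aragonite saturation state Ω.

α₂ = 1 / (1 + [H⁺]/K2 + [H⁺]²/(K1K2)) = 1 / (1 + 10^+3.32 + 10^+2.60)
   = 1 / (1 + 2089.3 + 398.11) = 1/2488.4 = 0.0004019
[CO3²⁻] = α₂ × DIC = 0.0004019 × 3.85 = 0.001547 mmol/L = 1.547 μmol/L
Ksp = 10^(−8.17) = 6.761×10^-9
Ω = [Ca²⁺][CO3²⁻]/Ksp = (1.79×10^-3)(1.547×10^-6) / 6.761×10^-9 = 0.410

Ω = 0.410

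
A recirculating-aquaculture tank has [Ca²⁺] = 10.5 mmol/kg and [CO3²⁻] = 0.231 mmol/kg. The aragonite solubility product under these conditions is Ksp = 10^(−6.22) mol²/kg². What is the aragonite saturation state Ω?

Ksp = 10^(−6.22) = 6.026×10^-7
Ω = [Ca²⁺][CO3²⁻]/Ksp = (10.5×10^-3)(0.231×10^-3) / 6.026×10^-7 = 4.03

Ω = 4.03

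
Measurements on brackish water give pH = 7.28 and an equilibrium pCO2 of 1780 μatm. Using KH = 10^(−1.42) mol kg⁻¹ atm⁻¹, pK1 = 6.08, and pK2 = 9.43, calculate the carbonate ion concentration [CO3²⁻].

[CO3²⁻] = 7.59 μmol/kg

[CO2*] = KH · pCO2 = 10^(−1.42) × 1780×10^-6 = 6.767×10^-5 mol/kg
α₀ = 1/(1 + K1/[H⁺] + K1K2/[H⁺]²) = 1/(1 + 10^+1.20 + 10^-0.95) = 0.05896
DIC = [CO2*]/α₀ = 6.767×10^-5 / 0.05896 = 1.148 mmol/kg
[CO3²⁻] = α₂·DIC; α₂ = 0.006615, so [CO3²⁻] = 0.006615 × 1.148 = 0.00759 mmol/kg = 7.59 μmol/kg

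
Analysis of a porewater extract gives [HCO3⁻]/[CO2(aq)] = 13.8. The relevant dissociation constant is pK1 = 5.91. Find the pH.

From K1 = [H⁺][HCO3⁻]/[CO2(aq)]:  pH = pK1 + log₁₀([HCO3⁻]/[CO2(aq)])
log₁₀(13.8) = +1.140
pH = 5.91 + (+1.140) = 7.05

pH = 7.05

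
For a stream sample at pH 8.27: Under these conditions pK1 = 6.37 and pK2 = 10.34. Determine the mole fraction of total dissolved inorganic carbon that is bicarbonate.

α₁ = 1 / (1 + [H⁺]/K1 + K2/[H⁺]) = 1 / (1 + 10^-1.90 + 10^-2.07)
   = 1 / (1 + 0.012589 + 0.0085114) = 1/1.0211 = 0.9793

α₁ = 0.979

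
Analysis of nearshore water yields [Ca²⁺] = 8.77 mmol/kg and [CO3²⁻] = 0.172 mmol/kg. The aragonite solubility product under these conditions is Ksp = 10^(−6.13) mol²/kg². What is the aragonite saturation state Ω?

Ω = 2.03

Ksp = 10^(−6.13) = 7.413×10^-7
Ω = [Ca²⁺][CO3²⁻]/Ksp = (8.77×10^-3)(0.172×10^-3) / 7.413×10^-7 = 2.03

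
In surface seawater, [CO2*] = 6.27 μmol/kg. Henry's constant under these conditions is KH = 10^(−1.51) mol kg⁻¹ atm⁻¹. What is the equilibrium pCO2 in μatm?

pCO2 = 203 μatm

KH = 10^(−1.51) = 3.090×10^-2 mol kg⁻¹ atm⁻¹
pCO2 = [CO2*]/KH = 6.27×10^-6 / 3.090×10^-2 = 2.03×10^-4 atm = 203 μatm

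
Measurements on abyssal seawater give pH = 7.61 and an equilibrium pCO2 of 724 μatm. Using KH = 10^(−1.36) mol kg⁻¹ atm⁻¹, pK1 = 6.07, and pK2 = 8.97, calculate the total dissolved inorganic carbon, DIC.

[CO2*] = KH · pCO2 = 10^(−1.36) × 724×10^-6 = 3.160×10^-5 mol/kg
α₀ = 1/(1 + K1/[H⁺] + K1K2/[H⁺]²) = 1/(1 + 10^+1.54 + 10^+0.18) = 0.02689
DIC = [CO2*]/α₀ = 3.160×10^-5 / 0.02689 = 1.18 mmol/kg

DIC = 1.18 mmol/kg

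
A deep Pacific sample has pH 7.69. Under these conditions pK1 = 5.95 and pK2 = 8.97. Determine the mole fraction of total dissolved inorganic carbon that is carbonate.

α₂ = 0.0490

α₂ = 1 / (1 + [H⁺]/K2 + [H⁺]²/(K1K2)) = 1 / (1 + 10^+1.28 + 10^-0.46)
   = 1 / (1 + 19.055 + 0.34674) = 1/20.401 = 0.04902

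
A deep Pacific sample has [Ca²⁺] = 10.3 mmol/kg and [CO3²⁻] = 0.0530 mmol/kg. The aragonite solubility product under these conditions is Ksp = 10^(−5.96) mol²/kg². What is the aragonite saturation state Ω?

Ksp = 10^(−5.96) = 1.096×10^-6
Ω = [Ca²⁺][CO3²⁻]/Ksp = (10.3×10^-3)(0.0530×10^-3) / 1.096×10^-6 = 0.498

Ω = 0.498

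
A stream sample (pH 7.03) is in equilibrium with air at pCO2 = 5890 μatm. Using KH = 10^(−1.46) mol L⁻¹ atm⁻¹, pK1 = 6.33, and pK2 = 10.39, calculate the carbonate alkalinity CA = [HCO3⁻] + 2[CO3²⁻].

CA = 1.02 mmol/L

[CO2*] = KH · pCO2 = 10^(−1.46) × 5890×10^-6 = 2.042×10^-4 mol/L
α₀ = 1/(1 + K1/[H⁺] + K1K2/[H⁺]²) = 1/(1 + 10^+0.70 + 10^-2.66) = 0.1663
DIC = [CO2*]/α₀ = 2.042×10^-4 / 0.1663 = 1.228 mmol/L
CA = (α₁ + 2α₂)·DIC = (0.8334 + 2×0.0003638) × 1.228 = 1.02 mmol/L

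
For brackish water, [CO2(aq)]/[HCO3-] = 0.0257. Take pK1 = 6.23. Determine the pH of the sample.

From K1 = [H⁺][HCO3-]/[CO2(aq)]:  pH = pK1 − log₁₀([CO2(aq)]/[HCO3-])
log₁₀(0.0257) = -1.590
pH = 6.23 − (-1.590) = 7.82

pH = 7.82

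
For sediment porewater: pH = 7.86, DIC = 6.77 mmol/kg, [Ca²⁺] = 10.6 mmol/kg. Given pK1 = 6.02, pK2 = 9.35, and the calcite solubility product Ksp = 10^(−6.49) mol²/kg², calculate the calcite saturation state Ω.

α₂ = 1 / (1 + [H⁺]/K2 + [H⁺]²/(K1K2)) = 1 / (1 + 10^+1.49 + 10^-0.35)
   = 1 / (1 + 30.903 + 0.44668) = 1/32.350 = 0.03091
[CO3²⁻] = α₂ × DIC = 0.03091 × 6.77 = 0.2093 mmol/kg
Ksp = 10^(−6.49) = 3.236×10^-7
Ω = [Ca²⁺][CO3²⁻]/Ksp = (10.6×10^-3)(2.093×10^-4) / 3.236×10^-7 = 6.86

Ω = 6.86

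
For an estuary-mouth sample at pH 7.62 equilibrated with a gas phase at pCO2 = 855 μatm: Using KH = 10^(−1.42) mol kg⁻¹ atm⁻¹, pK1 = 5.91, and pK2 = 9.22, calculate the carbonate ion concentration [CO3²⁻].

[CO3²⁻] = 0.0419 mmol/kg

[CO2*] = KH · pCO2 = 10^(−1.42) × 855×10^-6 = 3.251×10^-5 mol/kg
α₀ = 1/(1 + K1/[H⁺] + K1K2/[H⁺]²) = 1/(1 + 10^+1.71 + 10^+0.11) = 0.01867
DIC = [CO2*]/α₀ = 3.251×10^-5 / 0.01867 = 1.741 mmol/kg
[CO3²⁻] = α₂·DIC; α₂ = 0.02405, so [CO3²⁻] = 0.02405 × 1.741 = 0.0419 mmol/kg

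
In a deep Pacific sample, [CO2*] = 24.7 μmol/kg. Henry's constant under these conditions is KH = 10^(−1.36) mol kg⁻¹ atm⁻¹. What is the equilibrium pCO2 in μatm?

KH = 10^(−1.36) = 4.365×10^-2 mol kg⁻¹ atm⁻¹
pCO2 = [CO2*]/KH = 24.7×10^-6 / 4.365×10^-2 = 5.66×10^-4 atm = 566 μatm

pCO2 = 566 μatm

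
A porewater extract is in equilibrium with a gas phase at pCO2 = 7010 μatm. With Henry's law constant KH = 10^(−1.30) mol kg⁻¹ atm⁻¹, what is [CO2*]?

[CO2*] = 351 μmol/kg

KH = 10^(−1.30) = 5.012×10^-2 mol kg⁻¹ atm⁻¹
[CO2*] = KH · pCO2 = 5.012×10^-2 × 7010×10^-6 atm = 3.51×10^-4 mol/kg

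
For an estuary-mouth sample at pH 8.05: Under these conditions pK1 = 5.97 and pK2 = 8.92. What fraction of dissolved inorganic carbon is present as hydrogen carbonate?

α₁ = 0.875

α₁ = 1 / (1 + [H⁺]/K1 + K2/[H⁺]) = 1 / (1 + 10^-2.08 + 10^-0.87)
   = 1 / (1 + 0.0083176 + 0.13490) = 1/1.1432 = 0.8747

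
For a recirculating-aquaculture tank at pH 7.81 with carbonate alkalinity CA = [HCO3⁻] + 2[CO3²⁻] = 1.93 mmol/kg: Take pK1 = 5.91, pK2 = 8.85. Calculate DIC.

DIC = 1.80 mmol/kg

CA = [HCO3⁻] + 2[CO3²⁻] = (α₁ + 2α₂)·DIC
At pH 7.81: [H⁺]/K1 = 10^-1.90 = 0.012589, K2/[H⁺] = 10^-1.04 = 0.091201
α₁ = 1/(1 + 0.012589 + 0.091201) = 1/1.1038 = 0.9060; α₂ = α₁·K2/[H⁺] = 0.08263
α₁ + 2α₂ = 1.0712
DIC = CA / (α₁ + 2α₂) = 1.93 / 1.0712 = 1.80 mmol/kg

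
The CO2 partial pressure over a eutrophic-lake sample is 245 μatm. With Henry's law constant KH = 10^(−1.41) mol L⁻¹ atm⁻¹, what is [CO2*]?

KH = 10^(−1.41) = 3.890×10^-2 mol L⁻¹ atm⁻¹
[CO2*] = KH · pCO2 = 3.890×10^-2 × 245×10^-6 atm = 9.53×10^-6 mol/L

[CO2*] = 9.53 μmol/L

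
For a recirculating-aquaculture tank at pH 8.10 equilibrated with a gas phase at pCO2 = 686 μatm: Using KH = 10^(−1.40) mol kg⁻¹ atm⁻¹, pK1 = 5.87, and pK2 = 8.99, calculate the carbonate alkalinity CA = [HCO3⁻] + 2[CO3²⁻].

[CO2*] = KH · pCO2 = 10^(−1.40) × 686×10^-6 = 2.731×10^-5 mol/kg
α₀ = 1/(1 + K1/[H⁺] + K1K2/[H⁺]²) = 1/(1 + 10^+2.23 + 10^+1.34) = 0.005189
DIC = [CO2*]/α₀ = 2.731×10^-5 / 0.005189 = 5.263 mmol/kg
CA = (α₁ + 2α₂)·DIC = (0.8813 + 2×0.1135) × 5.263 = 5.83 mmol/kg

CA = 5.83 mmol/kg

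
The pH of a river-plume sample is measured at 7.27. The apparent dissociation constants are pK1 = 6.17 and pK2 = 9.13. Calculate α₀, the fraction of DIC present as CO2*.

α₀ = 0.0727

α₀ = 1 / (1 + K1/[H⁺] + K1K2/[H⁺]²) = 1 / (1 + 10^+1.10 + 10^-0.76)
   = 1 / (1 + 12.589 + 0.17378) = 1/13.763 = 0.07266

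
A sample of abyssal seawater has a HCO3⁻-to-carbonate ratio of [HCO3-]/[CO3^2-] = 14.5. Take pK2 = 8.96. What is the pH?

pH = 7.80

From K2 = [H⁺][CO3^2-]/[HCO3-]:  pH = pK2 − log₁₀([HCO3-]/[CO3^2-])
log₁₀(14.5) = +1.161
pH = 8.96 − (+1.161) = 7.80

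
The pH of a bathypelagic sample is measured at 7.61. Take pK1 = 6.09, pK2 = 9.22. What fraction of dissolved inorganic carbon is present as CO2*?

α₀ = 0.0286

α₀ = 1 / (1 + K1/[H⁺] + K1K2/[H⁺]²) = 1 / (1 + 10^+1.52 + 10^-0.09)
   = 1 / (1 + 33.113 + 0.81283) = 1/34.926 = 0.02863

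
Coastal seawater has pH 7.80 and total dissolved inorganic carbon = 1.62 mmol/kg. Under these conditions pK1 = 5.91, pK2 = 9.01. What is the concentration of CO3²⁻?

[CO3²⁻] = 0.0930 mmol/kg

α₂ = 1 / (1 + [H⁺]/K2 + [H⁺]²/(K1K2)) = 1 / (1 + 10^+1.21 + 10^-0.68)
   = 1 / (1 + 16.218 + 0.20893) = 1/17.427 = 0.05738
[CO3²⁻] = α₂ × DIC = 0.05738 × 1.62 = 0.0930 mmol/kg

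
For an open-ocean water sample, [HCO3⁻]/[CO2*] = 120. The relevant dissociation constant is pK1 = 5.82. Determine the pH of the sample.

pH = 7.90

From K1 = [H⁺][HCO3⁻]/[CO2*]:  pH = pK1 + log₁₀([HCO3⁻]/[CO2*])
log₁₀(120) = +2.079
pH = 5.82 + (+2.079) = 7.90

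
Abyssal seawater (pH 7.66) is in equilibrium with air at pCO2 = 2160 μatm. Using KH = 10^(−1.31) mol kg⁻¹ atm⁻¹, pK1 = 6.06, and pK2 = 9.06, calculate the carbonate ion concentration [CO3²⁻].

[CO3²⁻] = 0.168 mmol/kg

[CO2*] = KH · pCO2 = 10^(−1.31) × 2160×10^-6 = 1.058×10^-4 mol/kg
α₀ = 1/(1 + K1/[H⁺] + K1K2/[H⁺]²) = 1/(1 + 10^+1.60 + 10^+0.20) = 0.02359
DIC = [CO2*]/α₀ = 1.058×10^-4 / 0.02359 = 4.485 mmol/kg
[CO3²⁻] = α₂·DIC; α₂ = 0.03738, so [CO3²⁻] = 0.03738 × 4.485 = 0.168 mmol/kg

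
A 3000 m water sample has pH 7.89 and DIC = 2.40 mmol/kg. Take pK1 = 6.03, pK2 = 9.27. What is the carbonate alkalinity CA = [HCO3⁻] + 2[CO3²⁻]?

CA = [HCO3⁻] + 2[CO3²⁻] = (α₁ + 2α₂)·DIC
At pH 7.89: [H⁺]/K1 = 10^-1.86 = 0.013804, K2/[H⁺] = 10^-1.38 = 0.041687
α₁ = 1/(1 + 0.013804 + 0.041687) = 1/1.0555 = 0.9474; α₂ = α₁·K2/[H⁺] = 0.03950
α₁ + 2α₂ = 1.0264
CA = 1.0264 × 2.40 = 2.46 mmol/kg

CA = 2.46 mmol/kg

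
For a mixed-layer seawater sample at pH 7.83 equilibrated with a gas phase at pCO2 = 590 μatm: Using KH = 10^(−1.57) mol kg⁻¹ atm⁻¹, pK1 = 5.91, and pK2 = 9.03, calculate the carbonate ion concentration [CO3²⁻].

[CO3²⁻] = 0.0833 mmol/kg

[CO2*] = KH · pCO2 = 10^(−1.57) × 590×10^-6 = 1.588×10^-5 mol/kg
α₀ = 1/(1 + K1/[H⁺] + K1K2/[H⁺]²) = 1/(1 + 10^+1.92 + 10^+0.72) = 0.01118
DIC = [CO2*]/α₀ = 1.588×10^-5 / 0.01118 = 1.420 mmol/kg
[CO3²⁻] = α₂·DIC; α₂ = 0.05869, so [CO3²⁻] = 0.05869 × 1.420 = 0.0833 mmol/kg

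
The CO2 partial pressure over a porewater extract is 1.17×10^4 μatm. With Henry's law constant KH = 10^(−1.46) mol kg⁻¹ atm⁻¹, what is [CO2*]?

[CO2*] = 406 μmol/kg

KH = 10^(−1.46) = 3.467×10^-2 mol kg⁻¹ atm⁻¹
[CO2*] = KH · pCO2 = 3.467×10^-2 × 1.17×10^4×10^-6 atm = 4.06×10^-4 mol/kg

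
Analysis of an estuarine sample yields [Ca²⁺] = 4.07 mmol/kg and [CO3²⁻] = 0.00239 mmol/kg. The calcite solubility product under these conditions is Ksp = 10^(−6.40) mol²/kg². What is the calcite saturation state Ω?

Ω = 0.0244

Ksp = 10^(−6.40) = 3.981×10^-7
Ω = [Ca²⁺][CO3²⁻]/Ksp = (4.07×10^-3)(0.00239×10^-3) / 3.981×10^-7 = 0.0244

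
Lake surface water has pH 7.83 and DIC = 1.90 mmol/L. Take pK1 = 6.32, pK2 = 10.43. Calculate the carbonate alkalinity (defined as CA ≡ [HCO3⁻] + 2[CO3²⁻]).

CA = 1.85 mmol/L

CA = [HCO3⁻] + 2[CO3²⁻] = (α₁ + 2α₂)·DIC
At pH 7.83: [H⁺]/K1 = 10^-1.51 = 0.030903, K2/[H⁺] = 10^-2.60 = 0.0025119
α₁ = 1/(1 + 0.030903 + 0.0025119) = 1/1.0334 = 0.9677; α₂ = α₁·K2/[H⁺] = 0.002431
α₁ + 2α₂ = 0.9725
CA = 0.9725 × 1.90 = 1.85 mmol/L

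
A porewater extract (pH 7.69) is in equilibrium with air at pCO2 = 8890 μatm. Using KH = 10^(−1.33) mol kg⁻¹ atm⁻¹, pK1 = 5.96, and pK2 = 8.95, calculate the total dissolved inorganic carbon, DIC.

[CO2*] = KH · pCO2 = 10^(−1.33) × 8890×10^-6 = 4.158×10^-4 mol/kg
α₀ = 1/(1 + K1/[H⁺] + K1K2/[H⁺]²) = 1/(1 + 10^+1.73 + 10^+0.47) = 0.01734
DIC = [CO2*]/α₀ = 4.158×10^-4 / 0.01734 = 24.0 mmol/kg

DIC = 24.0 mmol/kg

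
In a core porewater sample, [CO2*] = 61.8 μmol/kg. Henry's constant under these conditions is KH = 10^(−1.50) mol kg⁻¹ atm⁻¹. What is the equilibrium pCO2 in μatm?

pCO2 = 1950 μatm

KH = 10^(−1.50) = 3.162×10^-2 mol kg⁻¹ atm⁻¹
pCO2 = [CO2*]/KH = 61.8×10^-6 / 3.162×10^-2 = 1.95×10^-3 atm = 1950 μatm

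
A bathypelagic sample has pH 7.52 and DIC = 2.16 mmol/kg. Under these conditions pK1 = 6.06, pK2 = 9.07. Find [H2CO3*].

α₀ = 1 / (1 + K1/[H⁺] + K1K2/[H⁺]²) = 1 / (1 + 10^+1.46 + 10^-0.09)
   = 1 / (1 + 28.840 + 0.81283) = 1/30.653 = 0.03262
[CO2*] = α₀ × DIC = 0.03262 × 2.16 = 0.0705 mmol/kg

[CO2*] = 0.0705 mmol/kg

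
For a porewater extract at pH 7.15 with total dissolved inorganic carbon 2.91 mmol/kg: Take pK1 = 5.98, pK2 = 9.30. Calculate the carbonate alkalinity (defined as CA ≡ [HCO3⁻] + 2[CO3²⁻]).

CA = 2.75 mmol/kg

CA = [HCO3⁻] + 2[CO3²⁻] = (α₁ + 2α₂)·DIC
At pH 7.15: [H⁺]/K1 = 10^-1.17 = 0.067608, K2/[H⁺] = 10^-2.15 = 0.0070795
α₁ = 1/(1 + 0.067608 + 0.0070795) = 1/1.0747 = 0.9305; α₂ = α₁·K2/[H⁺] = 0.006587
α₁ + 2α₂ = 0.9437
CA = 0.9437 × 2.91 = 2.75 mmol/kg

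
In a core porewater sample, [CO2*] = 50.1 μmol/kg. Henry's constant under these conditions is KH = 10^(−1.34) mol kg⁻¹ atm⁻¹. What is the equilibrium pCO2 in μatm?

KH = 10^(−1.34) = 4.571×10^-2 mol kg⁻¹ atm⁻¹
pCO2 = [CO2*]/KH = 50.1×10^-6 / 4.571×10^-2 = 1.10×10^-3 atm = 1100 μatm

pCO2 = 1100 μatm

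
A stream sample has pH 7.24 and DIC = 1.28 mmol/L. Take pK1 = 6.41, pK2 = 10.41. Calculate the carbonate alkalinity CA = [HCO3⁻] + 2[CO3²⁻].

CA = 1.12 mmol/L

CA = [HCO3⁻] + 2[CO3²⁻] = (α₁ + 2α₂)·DIC
At pH 7.24: [H⁺]/K1 = 10^-0.83 = 0.14791, K2/[H⁺] = 10^-3.17 = 0.00067608
α₁ = 1/(1 + 0.14791 + 0.00067608) = 1/1.1486 = 0.8706; α₂ = α₁·K2/[H⁺] = 0.0005886
α₁ + 2α₂ = 0.8718
CA = 0.8718 × 1.28 = 1.12 mmol/L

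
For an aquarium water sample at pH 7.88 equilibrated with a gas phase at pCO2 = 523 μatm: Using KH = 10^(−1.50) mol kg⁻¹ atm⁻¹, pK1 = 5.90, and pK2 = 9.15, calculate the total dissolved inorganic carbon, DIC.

DIC = 1.68 mmol/kg

[CO2*] = KH · pCO2 = 10^(−1.50) × 523×10^-6 = 1.654×10^-5 mol/kg
α₀ = 1/(1 + K1/[H⁺] + K1K2/[H⁺]²) = 1/(1 + 10^+1.98 + 10^+0.71) = 0.009840
DIC = [CO2*]/α₀ = 1.654×10^-5 / 0.009840 = 1.68 mmol/kg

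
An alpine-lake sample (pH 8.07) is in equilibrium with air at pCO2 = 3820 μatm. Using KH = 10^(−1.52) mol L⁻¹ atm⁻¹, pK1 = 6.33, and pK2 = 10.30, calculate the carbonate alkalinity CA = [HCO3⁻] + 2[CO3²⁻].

CA = 6.41 mmol/L

[CO2*] = KH · pCO2 = 10^(−1.52) × 3820×10^-6 = 1.154×10^-4 mol/L
α₀ = 1/(1 + K1/[H⁺] + K1K2/[H⁺]²) = 1/(1 + 10^+1.74 + 10^-0.49) = 0.01777
DIC = [CO2*]/α₀ = 1.154×10^-4 / 0.01777 = 6.492 mmol/L
CA = (α₁ + 2α₂)·DIC = (0.9765 + 2×0.005750) × 6.492 = 6.41 mmol/L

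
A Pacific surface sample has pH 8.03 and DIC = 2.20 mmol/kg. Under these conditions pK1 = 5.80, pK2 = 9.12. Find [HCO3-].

[HCO3⁻] = 2.02 mmol/kg

α₁ = 1 / (1 + [H⁺]/K1 + K2/[H⁺]) = 1 / (1 + 10^-2.23 + 10^-1.09)
   = 1 / (1 + 0.0058884 + 0.081283) = 1/1.0872 = 0.9198
[HCO3⁻] = α₁ × DIC = 0.9198 × 2.20 = 2.02 mmol/kg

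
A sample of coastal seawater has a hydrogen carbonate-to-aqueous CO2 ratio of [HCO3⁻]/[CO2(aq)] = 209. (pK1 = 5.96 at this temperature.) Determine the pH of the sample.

From K1 = [H⁺][HCO3⁻]/[CO2(aq)]:  pH = pK1 + log₁₀([HCO3⁻]/[CO2(aq)])
log₁₀(209) = +2.320
pH = 5.96 + (+2.320) = 8.28

pH = 8.28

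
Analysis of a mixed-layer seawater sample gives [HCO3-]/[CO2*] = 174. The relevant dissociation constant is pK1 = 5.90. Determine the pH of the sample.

pH = 8.14

From K1 = [H⁺][HCO3-]/[CO2*]:  pH = pK1 + log₁₀([HCO3-]/[CO2*])
log₁₀(174) = +2.241
pH = 5.90 + (+2.241) = 8.14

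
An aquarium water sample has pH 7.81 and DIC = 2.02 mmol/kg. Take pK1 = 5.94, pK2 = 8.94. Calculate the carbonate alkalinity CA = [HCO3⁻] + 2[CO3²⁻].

CA = [HCO3⁻] + 2[CO3²⁻] = (α₁ + 2α₂)·DIC
At pH 7.81: [H⁺]/K1 = 10^-1.87 = 0.013490, K2/[H⁺] = 10^-1.13 = 0.074131
α₁ = 1/(1 + 0.013490 + 0.074131) = 1/1.0876 = 0.9194; α₂ = α₁·K2/[H⁺] = 0.06816
α₁ + 2α₂ = 1.0558
CA = 1.0558 × 2.02 = 2.13 mmol/kg

CA = 2.13 mmol/kg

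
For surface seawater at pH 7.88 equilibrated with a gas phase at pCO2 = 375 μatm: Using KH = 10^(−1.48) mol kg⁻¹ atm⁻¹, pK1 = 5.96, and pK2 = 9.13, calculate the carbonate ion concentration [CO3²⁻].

[CO2*] = KH · pCO2 = 10^(−1.48) × 375×10^-6 = 1.242×10^-5 mol/kg
α₀ = 1/(1 + K1/[H⁺] + K1K2/[H⁺]²) = 1/(1 + 10^+1.92 + 10^+0.67) = 0.01125
DIC = [CO2*]/α₀ = 1.242×10^-5 / 0.01125 = 1.103 mmol/kg
[CO3²⁻] = α₂·DIC; α₂ = 0.05264, so [CO3²⁻] = 0.05264 × 1.103 = 0.0581 mmol/kg

[CO3²⁻] = 0.0581 mmol/kg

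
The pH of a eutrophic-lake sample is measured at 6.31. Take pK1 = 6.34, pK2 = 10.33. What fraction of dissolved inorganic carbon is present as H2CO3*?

α₀ = 0.517

α₀ = 1 / (1 + K1/[H⁺] + K1K2/[H⁺]²) = 1 / (1 + 10^-0.03 + 10^-4.05)
   = 1 / (1 + 0.93325 + 8.9125×10^-5) = 1/1.9333 = 0.5172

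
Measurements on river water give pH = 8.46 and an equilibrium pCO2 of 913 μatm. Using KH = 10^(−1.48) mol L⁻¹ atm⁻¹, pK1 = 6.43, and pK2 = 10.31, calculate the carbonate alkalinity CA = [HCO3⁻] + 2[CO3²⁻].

CA = 3.33 mmol/L

[CO2*] = KH · pCO2 = 10^(−1.48) × 913×10^-6 = 3.023×10^-5 mol/L
α₀ = 1/(1 + K1/[H⁺] + K1K2/[H⁺]²) = 1/(1 + 10^+2.03 + 10^+0.18) = 0.009119
DIC = [CO2*]/α₀ = 3.023×10^-5 / 0.009119 = 3.315 mmol/L
CA = (α₁ + 2α₂)·DIC = (0.9771 + 2×0.01380) × 3.315 = 3.33 mmol/L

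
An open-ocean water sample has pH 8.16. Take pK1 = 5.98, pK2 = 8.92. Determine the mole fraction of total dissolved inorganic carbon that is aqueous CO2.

α₀ = 1 / (1 + K1/[H⁺] + K1K2/[H⁺]²) = 1 / (1 + 10^+2.18 + 10^+1.42)
   = 1 / (1 + 151.36 + 26.303) = 1/178.66 = 0.005597

α₀ = 0.00560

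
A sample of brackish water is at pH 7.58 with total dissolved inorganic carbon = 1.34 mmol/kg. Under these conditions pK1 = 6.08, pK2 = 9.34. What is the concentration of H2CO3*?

α₀ = 1 / (1 + K1/[H⁺] + K1K2/[H⁺]²) = 1 / (1 + 10^+1.50 + 10^-0.26)
   = 1 / (1 + 31.623 + 0.54954) = 1/33.172 = 0.03015
[CO2*] = α₀ × DIC = 0.03015 × 1.34 = 0.0404 mmol/kg

[CO2*] = 0.0404 mmol/kg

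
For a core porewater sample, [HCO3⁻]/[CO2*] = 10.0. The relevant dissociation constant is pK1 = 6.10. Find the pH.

From K1 = [H⁺][HCO3⁻]/[CO2*]:  pH = pK1 + log₁₀([HCO3⁻]/[CO2*])
log₁₀(10.0) = +1.000
pH = 6.10 + (+1.000) = 7.10

pH = 7.10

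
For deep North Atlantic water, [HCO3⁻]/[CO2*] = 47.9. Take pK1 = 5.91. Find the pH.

pH = 7.59

From K1 = [H⁺][HCO3⁻]/[CO2*]:  pH = pK1 + log₁₀([HCO3⁻]/[CO2*])
log₁₀(47.9) = +1.680
pH = 5.91 + (+1.680) = 7.59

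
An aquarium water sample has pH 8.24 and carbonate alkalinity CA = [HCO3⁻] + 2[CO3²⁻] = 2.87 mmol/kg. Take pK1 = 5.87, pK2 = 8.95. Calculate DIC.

DIC = 2.48 mmol/kg

CA = [HCO3⁻] + 2[CO3²⁻] = (α₁ + 2α₂)·DIC
At pH 8.24: [H⁺]/K1 = 10^-2.37 = 0.0042658, K2/[H⁺] = 10^-0.71 = 0.19498
α₁ = 1/(1 + 0.0042658 + 0.19498) = 1/1.1993 = 0.8339; α₂ = α₁·K2/[H⁺] = 0.1626
α₁ + 2α₂ = 1.1590
DIC = CA / (α₁ + 2α₂) = 2.87 / 1.1590 = 2.48 mmol/kg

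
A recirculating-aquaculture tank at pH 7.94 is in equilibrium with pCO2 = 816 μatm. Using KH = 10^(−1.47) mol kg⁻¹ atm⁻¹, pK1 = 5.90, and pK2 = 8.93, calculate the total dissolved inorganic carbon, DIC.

DIC = 3.37 mmol/kg

[CO2*] = KH · pCO2 = 10^(−1.47) × 816×10^-6 = 2.765×10^-5 mol/kg
α₀ = 1/(1 + K1/[H⁺] + K1K2/[H⁺]²) = 1/(1 + 10^+2.04 + 10^+1.05) = 0.008206
DIC = [CO2*]/α₀ = 2.765×10^-5 / 0.008206 = 3.37 mmol/kg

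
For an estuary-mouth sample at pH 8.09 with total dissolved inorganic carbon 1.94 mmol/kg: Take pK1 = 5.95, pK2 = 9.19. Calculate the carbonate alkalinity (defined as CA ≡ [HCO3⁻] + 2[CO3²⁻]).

CA = [HCO3⁻] + 2[CO3²⁻] = (α₁ + 2α₂)·DIC
At pH 8.09: [H⁺]/K1 = 10^-2.14 = 0.0072444, K2/[H⁺] = 10^-1.10 = 0.079433
α₁ = 1/(1 + 0.0072444 + 0.079433) = 1/1.0867 = 0.9202; α₂ = α₁·K2/[H⁺] = 0.07310
α₁ + 2α₂ = 1.0664
CA = 1.0664 × 1.94 = 2.07 mmol/kg

CA = 2.07 mmol/kg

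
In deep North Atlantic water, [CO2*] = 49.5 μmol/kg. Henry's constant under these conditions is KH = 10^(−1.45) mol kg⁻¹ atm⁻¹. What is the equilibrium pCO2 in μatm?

KH = 10^(−1.45) = 3.548×10^-2 mol kg⁻¹ atm⁻¹
pCO2 = [CO2*]/KH = 49.5×10^-6 / 3.548×10^-2 = 1.40×10^-3 atm = 1400 μatm

pCO2 = 1400 μatm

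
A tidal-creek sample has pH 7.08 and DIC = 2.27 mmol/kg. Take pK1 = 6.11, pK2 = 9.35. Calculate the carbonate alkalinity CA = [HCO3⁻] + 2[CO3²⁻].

CA = [HCO3⁻] + 2[CO3²⁻] = (α₁ + 2α₂)·DIC
At pH 7.08: [H⁺]/K1 = 10^-0.97 = 0.10715, K2/[H⁺] = 10^-2.27 = 0.0053703
α₁ = 1/(1 + 0.10715 + 0.0053703) = 1/1.1125 = 0.8989; α₂ = α₁·K2/[H⁺] = 0.004827
α₁ + 2α₂ = 0.9085
CA = 0.9085 × 2.27 = 2.06 mmol/kg

CA = 2.06 mmol/kg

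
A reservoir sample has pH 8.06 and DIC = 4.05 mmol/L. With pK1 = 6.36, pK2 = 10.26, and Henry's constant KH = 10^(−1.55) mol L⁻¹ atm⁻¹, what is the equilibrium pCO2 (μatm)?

pCO2 = 2790 μatm

α₀ = 1 / (1 + K1/[H⁺] + K1K2/[H⁺]²) = 1 / (1 + 10^+1.70 + 10^-0.50)
   = 1 / (1 + 50.119 + 0.31623) = 1/51.435 = 0.01944
[CO2*] = α₀ × DIC = 0.01944 × 4.05 = 0.07874 mmol/L
pCO2 = [CO2*]/KH = 7.874×10^-5 / 2.818×10^-2 = 2790 μatm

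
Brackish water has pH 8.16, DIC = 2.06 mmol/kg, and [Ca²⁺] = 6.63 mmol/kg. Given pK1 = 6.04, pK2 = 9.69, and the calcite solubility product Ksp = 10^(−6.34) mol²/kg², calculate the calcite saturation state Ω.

α₂ = 1 / (1 + [H⁺]/K2 + [H⁺]²/(K1K2)) = 1 / (1 + 10^+1.53 + 10^-0.59)
   = 1 / (1 + 33.884 + 0.25704) = 1/35.141 = 0.02846
[CO3²⁻] = α₂ × DIC = 0.02846 × 2.06 = 0.05862 mmol/kg
Ksp = 10^(−6.34) = 4.571×10^-7
Ω = [Ca²⁺][CO3²⁻]/Ksp = (6.63×10^-3)(5.862×10^-5) / 4.571×10^-7 = 0.850

Ω = 0.850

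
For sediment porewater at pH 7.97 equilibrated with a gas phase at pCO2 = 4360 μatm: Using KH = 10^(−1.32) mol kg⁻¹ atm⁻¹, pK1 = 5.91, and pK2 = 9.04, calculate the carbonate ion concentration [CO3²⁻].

[CO2*] = KH · pCO2 = 10^(−1.32) × 4360×10^-6 = 2.087×10^-4 mol/kg
α₀ = 1/(1 + K1/[H⁺] + K1K2/[H⁺]²) = 1/(1 + 10^+2.06 + 10^+0.99) = 0.007963
DIC = [CO2*]/α₀ = 2.087×10^-4 / 0.007963 = 26.21 mmol/kg
[CO3²⁻] = α₂·DIC; α₂ = 0.07781, so [CO3²⁻] = 0.07781 × 26.21 = 2.04 mmol/kg

[CO3²⁻] = 2.04 mmol/kg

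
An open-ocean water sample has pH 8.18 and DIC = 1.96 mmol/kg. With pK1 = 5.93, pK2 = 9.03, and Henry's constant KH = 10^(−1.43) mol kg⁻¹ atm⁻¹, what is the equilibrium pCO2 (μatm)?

α₀ = 1 / (1 + K1/[H⁺] + K1K2/[H⁺]²) = 1 / (1 + 10^+2.25 + 10^+1.40)
   = 1 / (1 + 177.83 + 25.119) = 1/203.95 = 0.004903
[CO2*] = α₀ × DIC = 0.004903 × 1.96 = 0.009610 mmol/kg = 9.610 μmol/kg
pCO2 = [CO2*]/KH = 9.610×10^-6 / 3.715×10^-2 = 259 μatm

pCO2 = 259 μatm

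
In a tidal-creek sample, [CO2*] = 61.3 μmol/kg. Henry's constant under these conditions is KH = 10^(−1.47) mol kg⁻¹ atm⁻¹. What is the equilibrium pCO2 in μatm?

pCO2 = 1810 μatm

KH = 10^(−1.47) = 3.388×10^-2 mol kg⁻¹ atm⁻¹
pCO2 = [CO2*]/KH = 61.3×10^-6 / 3.388×10^-2 = 1.81×10^-3 atm = 1810 μatm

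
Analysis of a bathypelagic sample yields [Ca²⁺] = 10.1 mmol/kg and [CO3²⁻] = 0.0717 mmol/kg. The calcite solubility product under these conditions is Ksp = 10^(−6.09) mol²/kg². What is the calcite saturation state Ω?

Ksp = 10^(−6.09) = 8.128×10^-7
Ω = [Ca²⁺][CO3²⁻]/Ksp = (10.1×10^-3)(0.0717×10^-3) / 8.128×10^-7 = 0.891

Ω = 0.891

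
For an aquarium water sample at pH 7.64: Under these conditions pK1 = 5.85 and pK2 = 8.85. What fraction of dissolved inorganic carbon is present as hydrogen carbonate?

α₁ = 1 / (1 + [H⁺]/K1 + K2/[H⁺]) = 1 / (1 + 10^-1.79 + 10^-1.21)
   = 1 / (1 + 0.016218 + 0.061660) = 1/1.0779 = 0.9277

α₁ = 0.928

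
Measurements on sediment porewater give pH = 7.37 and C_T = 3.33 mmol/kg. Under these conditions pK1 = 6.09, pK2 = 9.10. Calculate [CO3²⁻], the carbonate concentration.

[CO3²⁻] = 0.0579 mmol/kg

α₂ = 1 / (1 + [H⁺]/K2 + [H⁺]²/(K1K2)) = 1 / (1 + 10^+1.73 + 10^+0.45)
   = 1 / (1 + 53.703 + 2.8184) = 1/57.522 = 0.01738
[CO3²⁻] = α₂ × DIC = 0.01738 × 3.33 = 0.0579 mmol/kg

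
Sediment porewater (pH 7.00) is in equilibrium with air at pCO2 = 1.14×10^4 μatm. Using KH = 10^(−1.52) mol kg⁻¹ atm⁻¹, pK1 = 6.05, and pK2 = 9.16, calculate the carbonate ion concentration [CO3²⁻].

[CO3²⁻] = 0.0212 mmol/kg

[CO2*] = KH · pCO2 = 10^(−1.52) × 1.14×10^4×10^-6 = 3.443×10^-4 mol/kg
α₀ = 1/(1 + K1/[H⁺] + K1K2/[H⁺]²) = 1/(1 + 10^+0.95 + 10^-1.21) = 0.1003
DIC = [CO2*]/α₀ = 3.443×10^-4 / 0.1003 = 3.434 mmol/kg
[CO3²⁻] = α₂·DIC; α₂ = 0.006182, so [CO3²⁻] = 0.006182 × 3.434 = 0.0212 mmol/kg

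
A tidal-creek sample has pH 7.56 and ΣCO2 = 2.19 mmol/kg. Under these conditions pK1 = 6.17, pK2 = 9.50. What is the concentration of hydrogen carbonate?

[HCO3⁻] = 2.08 mmol/kg

α₁ = 1 / (1 + [H⁺]/K1 + K2/[H⁺]) = 1 / (1 + 10^-1.39 + 10^-1.94)
   = 1 / (1 + 0.040738 + 0.011482) = 1/1.0522 = 0.9504
[HCO3⁻] = α₁ × DIC = 0.9504 × 2.19 = 2.08 mmol/kg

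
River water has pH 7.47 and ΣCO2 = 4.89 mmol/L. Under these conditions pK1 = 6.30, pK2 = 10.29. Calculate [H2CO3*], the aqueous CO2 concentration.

[CO2*] = 0.309 mmol/L

α₀ = 1 / (1 + K1/[H⁺] + K1K2/[H⁺]²) = 1 / (1 + 10^+1.17 + 10^-1.65)
   = 1 / (1 + 14.791 + 0.022387) = 1/15.813 = 0.06324
[CO2*] = α₀ × DIC = 0.06324 × 4.89 = 0.309 mmol/L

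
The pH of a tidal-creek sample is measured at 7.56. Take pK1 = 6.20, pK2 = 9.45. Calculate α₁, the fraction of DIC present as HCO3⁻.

α₁ = 1 / (1 + [H⁺]/K1 + K2/[H⁺]) = 1 / (1 + 10^-1.36 + 10^-1.89)
   = 1 / (1 + 0.043652 + 0.012882) = 1/1.0565 = 0.9465

α₁ = 0.946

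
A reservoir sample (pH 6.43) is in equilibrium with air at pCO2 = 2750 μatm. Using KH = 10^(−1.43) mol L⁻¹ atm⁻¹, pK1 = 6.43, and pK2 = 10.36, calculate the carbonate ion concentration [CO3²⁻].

[CO2*] = KH · pCO2 = 10^(−1.43) × 2750×10^-6 = 1.022×10^-4 mol/L
α₀ = 1/(1 + K1/[H⁺] + K1K2/[H⁺]²) = 1/(1 + 10^+0.00 + 10^-3.93) = 0.5000
DIC = [CO2*]/α₀ = 1.022×10^-4 / 0.5000 = 0.2044 mmol/L
[CO3²⁻] = α₂·DIC; α₂ = 5.874×10^-5, so [CO3²⁻] = 5.874×10^-5 × 0.2044 = 1.20×10^-5 mmol/L = 0.0120 μmol/L

[CO3²⁻] = 0.0120 μmol/L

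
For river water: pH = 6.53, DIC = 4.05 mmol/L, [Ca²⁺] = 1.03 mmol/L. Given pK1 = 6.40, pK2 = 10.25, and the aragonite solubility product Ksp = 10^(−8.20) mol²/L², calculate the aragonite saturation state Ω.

α₂ = 1 / (1 + [H⁺]/K2 + [H⁺]²/(K1K2)) = 1 / (1 + 10^+3.72 + 10^+3.59)
   = 1 / (1 + 5248.1 + 3890.5) = 1/9139.5 = 0.0001094
[CO3²⁻] = α₂ × DIC = 0.0001094 × 4.05 = 0.0004431 mmol/L = 0.4431 μmol/L
Ksp = 10^(−8.20) = 6.310×10^-9
Ω = [Ca²⁺][CO3²⁻]/Ksp = (1.03×10^-3)(4.431×10^-7) / 6.310×10^-9 = 0.0723

Ω = 0.0723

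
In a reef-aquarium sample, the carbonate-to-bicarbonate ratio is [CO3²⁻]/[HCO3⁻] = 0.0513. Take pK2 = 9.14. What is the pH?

pH = 7.85

From K2 = [H⁺][CO3²⁻]/[HCO3⁻]:  pH = pK2 + log₁₀([CO3²⁻]/[HCO3⁻])
log₁₀(0.0513) = -1.290
pH = 9.14 + (-1.290) = 7.85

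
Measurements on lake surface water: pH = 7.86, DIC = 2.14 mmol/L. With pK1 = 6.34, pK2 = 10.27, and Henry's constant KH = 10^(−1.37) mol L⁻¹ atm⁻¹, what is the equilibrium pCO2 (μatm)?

α₀ = 1 / (1 + K1/[H⁺] + K1K2/[H⁺]²) = 1 / (1 + 10^+1.52 + 10^-0.89)
   = 1 / (1 + 33.113 + 0.12882) = 1/34.242 = 0.02920
[CO2*] = α₀ × DIC = 0.02920 × 2.14 = 0.06250 mmol/L
pCO2 = [CO2*]/KH = 6.250×10^-5 / 4.266×10^-2 = 1470 μatm

pCO2 = 1470 μatm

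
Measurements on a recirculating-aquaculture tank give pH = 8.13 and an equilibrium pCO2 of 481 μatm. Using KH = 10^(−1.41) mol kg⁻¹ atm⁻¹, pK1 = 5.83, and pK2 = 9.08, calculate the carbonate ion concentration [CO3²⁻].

[CO3²⁻] = 0.419 mmol/kg

[CO2*] = KH · pCO2 = 10^(−1.41) × 481×10^-6 = 1.871×10^-5 mol/kg
α₀ = 1/(1 + K1/[H⁺] + K1K2/[H⁺]²) = 1/(1 + 10^+2.30 + 10^+1.35) = 0.004486
DIC = [CO2*]/α₀ = 1.871×10^-5 / 0.004486 = 4.171 mmol/kg
[CO3²⁻] = α₂·DIC; α₂ = 0.1004, so [CO3²⁻] = 0.1004 × 4.171 = 0.419 mmol/kg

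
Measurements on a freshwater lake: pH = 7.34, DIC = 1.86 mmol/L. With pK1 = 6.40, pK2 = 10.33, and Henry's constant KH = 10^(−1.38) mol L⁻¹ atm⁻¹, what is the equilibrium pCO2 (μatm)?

pCO2 = 4590 μatm

α₀ = 1 / (1 + K1/[H⁺] + K1K2/[H⁺]²) = 1 / (1 + 10^+0.94 + 10^-2.05)
   = 1 / (1 + 8.7096 + 0.0089125) = 1/9.7185 = 0.1029
[CO2*] = α₀ × DIC = 0.1029 × 1.86 = 0.1914 mmol/L
pCO2 = [CO2*]/KH = 1.914×10^-4 / 4.169×10^-2 = 4590 μatm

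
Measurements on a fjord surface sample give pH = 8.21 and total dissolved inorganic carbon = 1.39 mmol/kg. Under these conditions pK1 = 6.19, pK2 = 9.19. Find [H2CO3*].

α₀ = 1 / (1 + K1/[H⁺] + K1K2/[H⁺]²) = 1 / (1 + 10^+2.02 + 10^+1.04)
   = 1 / (1 + 104.71 + 10.965) = 1/116.68 = 0.008571
[CO2*] = α₀ × DIC = 0.008571 × 1.39 = 0.0119 mmol/kg = 11.9 μmol/kg

[CO2*] = 11.9 μmol/kg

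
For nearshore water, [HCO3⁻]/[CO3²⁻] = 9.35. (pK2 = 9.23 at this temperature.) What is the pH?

From K2 = [H⁺][CO3²⁻]/[HCO3⁻]:  pH = pK2 − log₁₀([HCO3⁻]/[CO3²⁻])
log₁₀(9.35) = +0.971
pH = 9.23 − (+0.971) = 8.26

pH = 8.26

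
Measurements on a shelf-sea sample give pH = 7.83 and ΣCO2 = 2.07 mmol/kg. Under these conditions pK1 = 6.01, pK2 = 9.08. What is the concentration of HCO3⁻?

α₁ = 1 / (1 + [H⁺]/K1 + K2/[H⁺]) = 1 / (1 + 10^-1.82 + 10^-1.25)
   = 1 / (1 + 0.015136 + 0.056234) = 1/1.0714 = 0.9334
[HCO3⁻] = α₁ × DIC = 0.9334 × 2.07 = 1.93 mmol/kg

[HCO3⁻] = 1.93 mmol/kg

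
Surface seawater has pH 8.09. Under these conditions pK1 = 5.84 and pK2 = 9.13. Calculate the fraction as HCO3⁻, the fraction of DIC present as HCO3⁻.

α₁ = 1 / (1 + [H⁺]/K1 + K2/[H⁺]) = 1 / (1 + 10^-2.25 + 10^-1.04)
   = 1 / (1 + 0.0056234 + 0.091201) = 1/1.0968 = 0.9117

α₁ = 0.912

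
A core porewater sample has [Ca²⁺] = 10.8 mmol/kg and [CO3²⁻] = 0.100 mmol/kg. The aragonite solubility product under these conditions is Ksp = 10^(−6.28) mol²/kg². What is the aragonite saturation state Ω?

Ω = 2.06

Ksp = 10^(−6.28) = 5.248×10^-7
Ω = [Ca²⁺][CO3²⁻]/Ksp = (10.8×10^-3)(0.100×10^-3) / 5.248×10^-7 = 2.06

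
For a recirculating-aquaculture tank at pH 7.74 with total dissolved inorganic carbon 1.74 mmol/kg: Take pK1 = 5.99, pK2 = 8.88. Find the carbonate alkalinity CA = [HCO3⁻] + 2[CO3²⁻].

CA = 1.83 mmol/kg

CA = [HCO3⁻] + 2[CO3²⁻] = (α₁ + 2α₂)·DIC
At pH 7.74: [H⁺]/K1 = 10^-1.75 = 0.017783, K2/[H⁺] = 10^-1.14 = 0.072444
α₁ = 1/(1 + 0.017783 + 0.072444) = 1/1.0902 = 0.9172; α₂ = α₁·K2/[H⁺] = 0.06645
α₁ + 2α₂ = 1.0501
CA = 1.0501 × 1.74 = 1.83 mmol/kg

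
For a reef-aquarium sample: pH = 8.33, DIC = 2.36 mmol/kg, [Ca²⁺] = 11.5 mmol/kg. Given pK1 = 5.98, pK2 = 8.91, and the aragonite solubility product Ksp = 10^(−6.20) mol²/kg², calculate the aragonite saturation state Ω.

α₂ = 1 / (1 + [H⁺]/K2 + [H⁺]²/(K1K2)) = 1 / (1 + 10^+0.58 + 10^-1.77)
   = 1 / (1 + 3.8019 + 0.016982) = 1/4.8189 = 0.2075
[CO3²⁻] = α₂ × DIC = 0.2075 × 2.36 = 0.4897 mmol/kg
Ksp = 10^(−6.20) = 6.310×10^-7
Ω = [Ca²⁺][CO3²⁻]/Ksp = (11.5×10^-3)(4.897×10^-4) / 6.310×10^-7 = 8.93

Ω = 8.93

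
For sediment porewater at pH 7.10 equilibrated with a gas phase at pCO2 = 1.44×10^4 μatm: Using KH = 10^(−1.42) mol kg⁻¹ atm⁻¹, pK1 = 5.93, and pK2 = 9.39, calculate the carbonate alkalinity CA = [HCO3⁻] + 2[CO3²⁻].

CA = 8.18 mmol/kg

[CO2*] = KH · pCO2 = 10^(−1.42) × 1.44×10^4×10^-6 = 5.475×10^-4 mol/kg
α₀ = 1/(1 + K1/[H⁺] + K1K2/[H⁺]²) = 1/(1 + 10^+1.17 + 10^-1.12) = 0.06302
DIC = [CO2*]/α₀ = 5.475×10^-4 / 0.06302 = 8.687 mmol/kg
CA = (α₁ + 2α₂)·DIC = (0.9322 + 2×0.004781) × 8.687 = 8.18 mmol/kg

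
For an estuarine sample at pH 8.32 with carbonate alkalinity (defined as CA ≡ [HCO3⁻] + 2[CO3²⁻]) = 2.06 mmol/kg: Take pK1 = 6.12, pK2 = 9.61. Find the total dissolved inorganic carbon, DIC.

DIC = 1.98 mmol/kg

CA = [HCO3⁻] + 2[CO3²⁻] = (α₁ + 2α₂)·DIC
At pH 8.32: [H⁺]/K1 = 10^-2.20 = 0.0063096, K2/[H⁺] = 10^-1.29 = 0.051286
α₁ = 1/(1 + 0.0063096 + 0.051286) = 1/1.0576 = 0.9455; α₂ = α₁·K2/[H⁺] = 0.04849
α₁ + 2α₂ = 1.0425
DIC = CA / (α₁ + 2α₂) = 2.06 / 1.0425 = 1.98 mmol/kg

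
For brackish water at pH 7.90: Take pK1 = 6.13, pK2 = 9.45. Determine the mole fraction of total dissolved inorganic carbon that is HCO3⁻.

α₁ = 1 / (1 + [H⁺]/K1 + K2/[H⁺]) = 1 / (1 + 10^-1.77 + 10^-1.55)
   = 1 / (1 + 0.016982 + 0.028184) = 1/1.0452 = 0.9568

α₁ = 0.957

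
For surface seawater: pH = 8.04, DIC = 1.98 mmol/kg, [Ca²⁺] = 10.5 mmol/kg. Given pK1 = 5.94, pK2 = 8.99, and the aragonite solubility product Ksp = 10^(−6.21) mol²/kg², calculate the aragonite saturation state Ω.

α₂ = 1 / (1 + [H⁺]/K2 + [H⁺]²/(K1K2)) = 1 / (1 + 10^+0.95 + 10^-1.15)
   = 1 / (1 + 8.9125 + 0.070795) = 1/9.9833 = 0.1002
[CO3²⁻] = α₂ × DIC = 0.1002 × 1.98 = 0.1983 mmol/kg
Ksp = 10^(−6.21) = 6.166×10^-7
Ω = [Ca²⁺][CO3²⁻]/Ksp = (10.5×10^-3)(1.983×10^-4) / 6.166×10^-7 = 3.38

Ω = 3.38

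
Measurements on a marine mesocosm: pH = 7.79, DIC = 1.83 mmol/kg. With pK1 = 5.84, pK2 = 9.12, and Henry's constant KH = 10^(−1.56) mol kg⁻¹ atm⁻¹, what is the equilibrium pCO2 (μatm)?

pCO2 = 705 μatm

α₀ = 1 / (1 + K1/[H⁺] + K1K2/[H⁺]²) = 1 / (1 + 10^+1.95 + 10^+0.62)
   = 1 / (1 + 89.125 + 4.1687) = 1/94.294 = 0.01061
[CO2*] = α₀ × DIC = 0.01061 × 1.83 = 0.01941 mmol/kg = 19.41 μmol/kg
pCO2 = [CO2*]/KH = 1.941×10^-5 / 2.754×10^-2 = 705 μatm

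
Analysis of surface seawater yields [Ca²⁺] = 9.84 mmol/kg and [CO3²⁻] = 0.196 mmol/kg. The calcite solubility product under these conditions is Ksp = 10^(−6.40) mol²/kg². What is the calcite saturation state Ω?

Ω = 4.84

Ksp = 10^(−6.40) = 3.981×10^-7
Ω = [Ca²⁺][CO3²⁻]/Ksp = (9.84×10^-3)(0.196×10^-3) / 3.981×10^-7 = 4.84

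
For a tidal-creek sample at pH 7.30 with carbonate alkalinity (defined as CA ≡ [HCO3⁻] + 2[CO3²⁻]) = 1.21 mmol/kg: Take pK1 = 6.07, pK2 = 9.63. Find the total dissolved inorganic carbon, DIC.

CA = [HCO3⁻] + 2[CO3²⁻] = (α₁ + 2α₂)·DIC
At pH 7.30: [H⁺]/K1 = 10^-1.23 = 0.058884, K2/[H⁺] = 10^-2.33 = 0.0046774
α₁ = 1/(1 + 0.058884 + 0.0046774) = 1/1.0636 = 0.9402; α₂ = α₁·K2/[H⁺] = 0.004398
α₁ + 2α₂ = 0.9490
DIC = CA / (α₁ + 2α₂) = 1.21 / 0.9490 = 1.27 mmol/kg

DIC = 1.27 mmol/kg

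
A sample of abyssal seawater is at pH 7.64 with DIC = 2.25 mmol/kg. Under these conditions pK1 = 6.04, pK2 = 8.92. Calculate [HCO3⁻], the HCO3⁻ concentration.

[HCO3⁻] = 2.09 mmol/kg

α₁ = 1 / (1 + [H⁺]/K1 + K2/[H⁺]) = 1 / (1 + 10^-1.60 + 10^-1.28)
   = 1 / (1 + 0.025119 + 0.052481) = 1/1.0776 = 0.9280
[HCO3⁻] = α₁ × DIC = 0.9280 × 2.25 = 2.09 mmol/kg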